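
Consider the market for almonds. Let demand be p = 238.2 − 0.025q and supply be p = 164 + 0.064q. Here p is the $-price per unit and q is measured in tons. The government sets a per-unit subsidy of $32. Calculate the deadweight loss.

Competitive equilibrium: 238.2 − 0.025q = 164 + 0.064q → q* = 833.7079, p* = 217.3573.
The subsidy lowers effective supply by 32: p = 132 + 0.064q.
New quantity: 238.2 − 0.025q = 132 + 0.064q → q' = 1193.2584.
Overproduction Δq = 1193.2584 − 833.7079 = 359.5505; wedge = subsidy = 32.
Welfare loss = ½ × 359.5505 × 32 = $5752.81.

$5752.81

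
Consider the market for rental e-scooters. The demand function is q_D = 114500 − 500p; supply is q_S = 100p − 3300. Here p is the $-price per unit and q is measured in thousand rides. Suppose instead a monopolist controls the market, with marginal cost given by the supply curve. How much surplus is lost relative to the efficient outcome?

In inverse form: demand p = 229 − 0.002q, supply p = 33 + 0.01q.
Competitive equilibrium: 229 − 0.002q = 33 + 0.01q → q* = 16333.3333, p* = 196.3333.
Marginal revenue: MR = 229 − 0.004q. Set MR = MC: 229 − 0.004q = 33 + 0.01q → q_m = 14000.
Price p_m = 229 − 0.002·14000 = 201; MC(q_m) = 33 + 0.01·14000 = 173.
Competitive q* = 16333.3333, so Δq = 2333.3333; wedge = 201 − 173 = 28.
Welfare loss = ½ × 2333.3333 × 28 = $32666.67 thousand.

$32666.67 thousand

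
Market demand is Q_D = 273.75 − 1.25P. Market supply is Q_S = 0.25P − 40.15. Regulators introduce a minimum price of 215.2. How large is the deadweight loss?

In inverse form: demand P = 219 − 0.8Q, supply P = 160.6 + 4Q.
Competitive equilibrium: 219 − 0.8Q = 160.6 + 4Q → Q* = 12.1667, P* = 209.2667.
At the floor P = 215.2, quantity demanded = (219 − 215.2)/0.8 = 4.75.
Sellers' marginal cost at Q' = 4.75: 160.6 + 4·4.75 = 179.6.
ΔQ = 12.1667 − 4.75 = 7.4167; wedge = 215.2 − 179.6 = 35.6.
DWL = ½ × 7.4167 × 35.6 = 132.02.

132.02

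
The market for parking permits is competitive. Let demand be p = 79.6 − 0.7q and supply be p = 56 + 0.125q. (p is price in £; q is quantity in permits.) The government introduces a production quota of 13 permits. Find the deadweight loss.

£100.46

Competitive equilibrium: 79.6 − 0.7q = 56 + 0.125q → q* = 28.6061, p* = 59.5758.
At q = 13: demand price = 79.6 − 0.7·13 = 70.5; supply price = 56 + 0.125·13 = 57.625.
Δq = 28.6061 − 13 = 15.6061; wedge = 70.5 − 57.625 = 12.875.
Welfare loss = ½ × 15.6061 × 12.875 = £100.46.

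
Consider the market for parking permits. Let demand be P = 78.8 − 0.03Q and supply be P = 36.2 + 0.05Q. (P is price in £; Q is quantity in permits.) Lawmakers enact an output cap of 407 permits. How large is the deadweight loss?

£630.01

Competitive equilibrium: 78.8 − 0.03Q = 36.2 + 0.05Q → Q* = 532.5, P* = 62.825.
At Q = 407: demand price = 78.8 − 0.03·407 = 66.59; supply price = 36.2 + 0.05·407 = 56.55.
ΔQ = 532.5 − 407 = 125.5; wedge = 66.59 − 56.55 = 10.04.
Deadweight loss = ½ × 125.5 × 10.04 = £630.01.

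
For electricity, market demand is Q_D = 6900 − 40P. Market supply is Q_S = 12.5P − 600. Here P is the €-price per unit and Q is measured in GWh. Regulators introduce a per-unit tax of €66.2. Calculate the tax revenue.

€36756.76

In inverse form: demand P = 172.5 − 0.025Q, supply P = 48 + 0.08Q.
Competitive equilibrium: 172.5 − 0.025Q = 48 + 0.08Q → Q* = 1185.7143, P* = 142.8571.
With the tax, the buyer price exceeds the seller price by 66.2: (172.5 − 0.025Q) − (48 + 0.08Q) = 66.2 → Q' = 555.2381.
Tax revenue = 66.2 × 555.2381 = €36756.76.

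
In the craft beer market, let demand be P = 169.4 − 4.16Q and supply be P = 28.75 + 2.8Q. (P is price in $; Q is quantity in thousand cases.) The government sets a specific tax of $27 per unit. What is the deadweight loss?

Competitive equilibrium: 169.4 − 4.16Q = 28.75 + 2.8Q → Q* = 20.2083, P* = 85.3333.
With the tax, the buyer price exceeds the seller price by 27: (169.4 − 4.16Q) − (28.75 + 2.8Q) = 27 → Q' = 16.329.
ΔQ = 20.2083 − 16.329 = 3.8793; the wedge equals the tax, 27.
Deadweight loss = ½ × 3.8793 × 27 = $52.37 thousand.

$52.37 thousand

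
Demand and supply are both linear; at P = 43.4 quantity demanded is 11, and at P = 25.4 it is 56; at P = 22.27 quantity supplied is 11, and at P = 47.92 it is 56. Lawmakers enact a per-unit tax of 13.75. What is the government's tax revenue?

Demand slope = (25.4 − 43.4)/(56 − 11) = −0.4, so P = 47.8 − 0.4Q.
Supply slope = (47.92 − 22.27)/(56 − 11) = 0.57, so P = 16 + 0.57Q.
Competitive equilibrium: 47.8 − 0.4Q = 16 + 0.57Q → Q* = 32.7835, P* = 34.6866.
With the tax, the buyer price exceeds the seller price by 13.75: (47.8 − 0.4Q) − (16 + 0.57Q) = 13.75 → Q' = 18.6082.
Tax revenue = 13.75 × 18.6082 = 255.86.

255.86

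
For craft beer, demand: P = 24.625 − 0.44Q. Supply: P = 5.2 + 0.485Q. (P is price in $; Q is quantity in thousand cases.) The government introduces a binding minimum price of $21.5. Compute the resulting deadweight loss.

$89.33 thousand

Competitive equilibrium: 24.625 − 0.44Q = 5.2 + 0.485Q → Q* = 21, P* = 15.385.
At the floor P = 21.5, quantity demanded = (24.625 − 21.5)/0.44 = 7.1023.
Sellers' marginal cost at Q' = 7.1023: 5.2 + 0.485·7.1023 = 8.6446.
ΔQ = 21 − 7.1023 = 13.8977; wedge = 21.5 − 8.6446 = 12.8554.
The triangle = ½ × 13.8977 × 12.8554 = $89.33 thousand.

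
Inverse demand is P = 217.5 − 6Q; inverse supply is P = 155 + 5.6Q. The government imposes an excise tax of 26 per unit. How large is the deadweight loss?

Competitive equilibrium: 217.5 − 6Q = 155 + 5.6Q → Q* = 5.3879, P* = 185.1724.
With the tax, the buyer price exceeds the seller price by 26: (217.5 − 6Q) − (155 + 5.6Q) = 26 → Q' = 3.1466.
ΔQ = 5.3879 − 3.1466 = 2.2413; the wedge equals the tax, 26.
The triangle = ½ × 2.2413 × 26 = 29.14.

29.14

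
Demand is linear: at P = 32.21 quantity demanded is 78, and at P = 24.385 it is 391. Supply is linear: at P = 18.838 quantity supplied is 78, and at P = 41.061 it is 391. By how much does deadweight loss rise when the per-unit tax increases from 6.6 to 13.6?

Demand slope = (24.385 − 32.21)/(391 − 78) = −0.025, so P = 34.16 − 0.025Q.
Supply slope = (41.061 − 18.838)/(391 − 78) = 0.071, so P = 13.3 + 0.071Q.
Competitive equilibrium: 34.16 − 0.025Q = 13.3 + 0.071Q → Q* = 217.2917, P* = 28.7277.
For a per-unit tax t: ΔQ = t/0.096, so DWL = ½·t·(t/0.096) = t²/0.192.
At t = 6.6: DWL = 226.875. At t = 13.6: DWL = 963.333.
Increase = 963.333 − 226.875 = 736.46.

736.46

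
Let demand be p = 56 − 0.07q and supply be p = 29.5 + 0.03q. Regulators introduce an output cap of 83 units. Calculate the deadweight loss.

Competitive equilibrium: 56 − 0.07q = 29.5 + 0.03q → q* = 265, p* = 37.45.
At q = 83: demand price = 56 − 0.07·83 = 50.19; supply price = 29.5 + 0.03·83 = 31.99.
Δq = 265 − 83 = 182; wedge = 50.19 − 31.99 = 18.2.
Welfare loss = ½ × 182 × 18.2 = 1656.20.

1656.20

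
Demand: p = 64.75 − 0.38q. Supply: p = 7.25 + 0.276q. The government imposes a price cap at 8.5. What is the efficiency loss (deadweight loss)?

2266.32

Competitive equilibrium: 64.75 − 0.38q = 7.25 + 0.276q → q* = 87.6524, p* = 31.4421.
At the ceiling p = 8.5, quantity supplied = (8.5 − 7.25)/0.276 = 4.529.
Willingness to pay at q' = 4.529: 64.75 − 0.38·4.529 = 63.029.
Δq = 87.6524 − 4.529 = 83.1234; wedge = 63.029 − 8.5 = 54.529.
Welfare loss = ½ × 83.1234 × 54.529 = 2266.32.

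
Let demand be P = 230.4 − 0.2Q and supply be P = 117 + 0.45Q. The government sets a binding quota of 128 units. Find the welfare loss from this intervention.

701.57

Competitive equilibrium: 230.4 − 0.2Q = 117 + 0.45Q → Q* = 174.4615, P* = 195.5077.
At Q = 128: demand price = 230.4 − 0.2·128 = 204.8; supply price = 117 + 0.45·128 = 174.6.
ΔQ = 174.4615 − 128 = 46.4615; wedge = 204.8 − 174.6 = 30.2.
Welfare loss = ½ × 46.4615 × 30.2 = 701.57.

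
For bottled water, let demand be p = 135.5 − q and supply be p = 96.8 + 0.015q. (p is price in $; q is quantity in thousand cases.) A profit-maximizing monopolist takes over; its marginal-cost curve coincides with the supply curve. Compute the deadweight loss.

Competitive equilibrium: 135.5 − q = 96.8 + 0.015q → q* = 38.1281, p* = 97.3719.
Marginal revenue: MR = 135.5 − 2q. Set MR = MC: 135.5 − 2q = 96.8 + 0.015q → q_m = 19.206.
Price p_m = 135.5 − 1·19.206 = 116.294; MC(q_m) = 96.8 + 0.015·19.206 = 97.0881.
Competitive q* = 38.1281, so Δq = 18.9221; wedge = 116.294 − 97.0881 = 19.2059.
Welfare loss = ½ × 18.9221 × 19.2059 = $181.71 thousand.

$181.71 thousand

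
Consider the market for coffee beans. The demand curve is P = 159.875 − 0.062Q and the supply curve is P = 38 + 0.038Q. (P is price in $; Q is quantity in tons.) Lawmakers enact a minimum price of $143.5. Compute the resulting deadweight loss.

$45566.60

Competitive equilibrium: 159.875 − 0.062Q = 38 + 0.038Q → Q* = 1218.75, P* = 84.3125.
At the floor P = 143.5, quantity demanded = (159.875 − 143.5)/0.062 = 264.1129.
Sellers' marginal cost at Q' = 264.1129: 38 + 0.038·264.1129 = 48.03629.
ΔQ = 1218.75 − 264.1129 = 954.6371; wedge = 143.5 − 48.03629 = 95.46371.
The triangle = ½ × 954.6371 × 95.46371 = $45566.60.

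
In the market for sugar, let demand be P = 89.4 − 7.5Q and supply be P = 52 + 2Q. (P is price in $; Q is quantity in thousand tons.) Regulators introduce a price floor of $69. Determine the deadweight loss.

Competitive equilibrium: 89.4 − 7.5Q = 52 + 2Q → Q* = 3.9368, P* = 59.8737.
At the floor P = 69, quantity demanded = (89.4 − 69)/7.5 = 2.72.
Sellers' marginal cost at Q' = 2.72: 52 + 2·2.72 = 57.44.
ΔQ = 3.9368 − 2.72 = 1.2168; wedge = 69 − 57.44 = 11.56.
DWL = ½ × 1.2168 × 11.56 = $7.03 thousand.

$7.03 thousand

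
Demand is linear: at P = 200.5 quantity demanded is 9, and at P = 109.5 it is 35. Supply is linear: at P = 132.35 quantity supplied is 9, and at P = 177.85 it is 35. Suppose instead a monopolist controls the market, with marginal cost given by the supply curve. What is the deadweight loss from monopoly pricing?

Demand slope = (109.5 − 200.5)/(35 − 9) = −3.5, so P = 232 − 3.5Q.
Supply slope = (177.85 − 132.35)/(35 − 9) = 1.75, so P = 116.6 + 1.75Q.
Competitive equilibrium: 232 − 3.5Q = 116.6 + 1.75Q → Q* = 21.981, P* = 155.0667.
Marginal revenue: MR = 232 − 7Q. Set MR = MC: 232 − 7Q = 116.6 + 1.75Q → Q_m = 13.1886.
Price P_m = 232 − 3.5·13.1886 = 185.8399; MC(Q_m) = 116.6 + 1.75·13.1886 = 139.6801.
Competitive Q* = 21.981, so ΔQ = 8.7924; wedge = 185.8399 − 139.6801 = 46.1598.
Welfare loss = ½ × 8.7924 × 46.1598 = 202.93.

202.93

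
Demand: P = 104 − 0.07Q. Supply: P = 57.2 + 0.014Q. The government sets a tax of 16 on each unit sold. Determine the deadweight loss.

Competitive equilibrium: 104 − 0.07Q = 57.2 + 0.014Q → Q* = 557.1429, P* = 65.
With the tax, the buyer price exceeds the seller price by 16: (104 − 0.07Q) − (57.2 + 0.014Q) = 16 → Q' = 366.6667.
ΔQ = 557.1429 − 366.6667 = 190.4762; the wedge equals the tax, 16.
DWL = ½ × 190.4762 × 16 = 1523.81.

1523.81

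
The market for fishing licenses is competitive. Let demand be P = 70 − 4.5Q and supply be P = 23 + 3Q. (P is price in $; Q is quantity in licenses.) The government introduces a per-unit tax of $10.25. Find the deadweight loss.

Competitive equilibrium: 70 − 4.5Q = 23 + 3Q → Q* = 6.2667, P* = 41.8.
With the tax, the buyer price exceeds the seller price by 10.25: (70 − 4.5Q) − (23 + 3Q) = 10.25 → Q' = 4.9.
ΔQ = 6.2667 − 4.9 = 1.3667; the wedge equals the tax, 10.25.
DWL = ½ × 1.3667 × 10.25 = $7.

$7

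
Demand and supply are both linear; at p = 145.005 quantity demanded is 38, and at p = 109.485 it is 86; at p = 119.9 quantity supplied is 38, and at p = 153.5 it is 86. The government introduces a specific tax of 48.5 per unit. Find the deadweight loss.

Demand slope = (109.485 − 145.005)/(86 − 38) = −0.74, so p = 173.125 − 0.74q.
Supply slope = (153.5 − 119.9)/(86 − 38) = 0.7, so p = 93.3 + 0.7q.
Competitive equilibrium: 173.125 − 0.74q = 93.3 + 0.7q → q* = 55.434, p* = 132.1038.
With the tax, the buyer price exceeds the seller price by 48.5: (173.125 − 0.74q) − (93.3 + 0.7q) = 48.5 → q' = 21.7535.
Δq = 55.434 − 21.7535 = 33.6805; the wedge equals the tax, 48.5.
DWL = ½ × 33.6805 × 48.5 = 816.75.

816.75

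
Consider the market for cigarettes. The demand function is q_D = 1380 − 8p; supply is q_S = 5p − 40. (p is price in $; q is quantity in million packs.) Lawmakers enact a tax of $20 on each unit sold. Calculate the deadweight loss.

$615.38 million

In inverse form: demand p = 172.5 − 0.125q, supply p = 8 + 0.2q.
Competitive equilibrium: 172.5 − 0.125q = 8 + 0.2q → q* = 506.1538, p* = 109.2308.
With the tax, the buyer price exceeds the seller price by 20: (172.5 − 0.125q) − (8 + 0.2q) = 20 → q' = 444.6154.
Δq = 506.1538 − 444.6154 = 61.5384; the wedge equals the tax, 20.
Welfare loss = ½ × 61.5384 × 20 = $615.38 million.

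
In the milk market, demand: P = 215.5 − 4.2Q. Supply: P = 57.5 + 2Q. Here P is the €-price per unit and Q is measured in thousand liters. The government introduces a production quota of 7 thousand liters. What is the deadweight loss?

€1059.13 thousand

Competitive equilibrium: 215.5 − 4.2Q = 57.5 + 2Q → Q* = 25.4839, P* = 108.4677.
At Q = 7: demand price = 215.5 − 4.2·7 = 186.1; supply price = 57.5 + 2·7 = 71.5.
ΔQ = 25.4839 − 7 = 18.4839; wedge = 186.1 − 71.5 = 114.6.
Welfare loss = ½ × 18.4839 × 114.6 = €1059.13 thousand.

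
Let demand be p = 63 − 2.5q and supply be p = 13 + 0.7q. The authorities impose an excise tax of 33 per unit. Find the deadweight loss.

Competitive equilibrium: 63 − 2.5q = 13 + 0.7q → q* = 15.625, p* = 23.9375.
With the tax, the buyer price exceeds the seller price by 33: (63 − 2.5q) − (13 + 0.7q) = 33 → q' = 5.3125.
Δq = 15.625 − 5.3125 = 10.3125; the wedge equals the tax, 33.
Deadweight loss = ½ × 10.3125 × 33 = 170.16.

170.16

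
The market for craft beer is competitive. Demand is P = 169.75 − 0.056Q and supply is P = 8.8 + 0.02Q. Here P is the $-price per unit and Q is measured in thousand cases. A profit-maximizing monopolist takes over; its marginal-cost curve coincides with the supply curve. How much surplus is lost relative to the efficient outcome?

Competitive equilibrium: 169.75 − 0.056Q = 8.8 + 0.02Q → Q* = 2117.76316, P* = 51.15526.
Marginal revenue: MR = 169.75 − 0.112Q. Set MR = MC: 169.75 − 0.112Q = 8.8 + 0.02Q → Q_m = 1219.31818.
Price P_m = 169.75 − 0.056·1219.31818 = 101.46818; MC(Q_m) = 8.8 + 0.02·1219.31818 = 33.18636.
Competitive Q* = 2117.76316, so ΔQ = 898.44498; wedge = 101.46818 − 33.18636 = 68.28182.
The triangle = ½ × 898.44498 × 68.28182 = $30673.73 thousand.

$30673.73 thousand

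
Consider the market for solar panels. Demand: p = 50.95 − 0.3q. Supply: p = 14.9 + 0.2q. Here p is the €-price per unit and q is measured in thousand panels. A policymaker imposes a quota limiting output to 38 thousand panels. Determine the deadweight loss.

Competitive equilibrium: 50.95 − 0.3q = 14.9 + 0.2q → q* = 72.1, p* = 29.32.
At q = 38: demand price = 50.95 − 0.3·38 = 39.55; supply price = 14.9 + 0.2·38 = 22.5.
Δq = 72.1 − 38 = 34.1; wedge = 39.55 − 22.5 = 17.05.
The triangle = ½ × 34.1 × 17.05 = €290.70 thousand.

€290.70 thousand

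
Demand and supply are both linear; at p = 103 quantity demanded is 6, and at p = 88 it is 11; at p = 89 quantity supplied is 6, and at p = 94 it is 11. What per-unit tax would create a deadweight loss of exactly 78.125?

Demand slope = (88 − 103)/(11 − 6) = −3, so p = 121 − 3q.
Supply slope = (94 − 89)/(11 − 6) = 1, so p = 83 + q.
Competitive equilibrium: 121 − 3q = 83 + q → q* = 9.5, p* = 92.5.
A tax t gives Δq = t/4 and wedge t, so DWL = t²/8.
t²/8 = 78.125 → t² = 625 → t = 25.

25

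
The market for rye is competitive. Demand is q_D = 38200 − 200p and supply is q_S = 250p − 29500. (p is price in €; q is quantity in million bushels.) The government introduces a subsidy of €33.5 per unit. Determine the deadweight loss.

€62347.22 million

In inverse form: demand p = 191 − 0.005q, supply p = 118 + 0.004q.
Competitive equilibrium: 191 − 0.005q = 118 + 0.004q → q* = 8111.1111, p* = 150.4444.
The subsidy lowers effective supply by 33.5: p = 84.5 + 0.004q.
New quantity: 191 − 0.005q = 84.5 + 0.004q → q' = 11833.3333.
Overproduction Δq = 11833.3333 − 8111.1111 = 3722.2222; wedge = subsidy = 33.5.
Welfare loss = ½ × 3722.2222 × 33.5 = €62347.22 million.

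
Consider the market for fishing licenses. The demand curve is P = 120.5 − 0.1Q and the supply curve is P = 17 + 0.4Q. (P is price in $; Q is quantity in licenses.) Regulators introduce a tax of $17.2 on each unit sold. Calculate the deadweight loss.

Competitive equilibrium: 120.5 − 0.1Q = 17 + 0.4Q → Q* = 207, P* = 99.8.
With the tax, the buyer price exceeds the seller price by 17.2: (120.5 − 0.1Q) − (17 + 0.4Q) = 17.2 → Q' = 172.6.
ΔQ = 207 − 172.6 = 34.4; the wedge equals the tax, 17.2.
Welfare loss = ½ × 34.4 × 17.2 = $295.84.

$295.84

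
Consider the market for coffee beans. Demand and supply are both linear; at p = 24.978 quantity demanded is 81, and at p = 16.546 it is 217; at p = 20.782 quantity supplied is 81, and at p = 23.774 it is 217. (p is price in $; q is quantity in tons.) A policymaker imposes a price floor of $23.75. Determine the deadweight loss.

Demand slope = (16.546 − 24.978)/(217 − 81) = −0.062, so p = 30 − 0.062q.
Supply slope = (23.774 − 20.782)/(217 − 81) = 0.022, so p = 19 + 0.022q.
Competitive equilibrium: 30 − 0.062q = 19 + 0.022q → q* = 130.9524, p* = 21.881.
At the floor p = 23.75, quantity demanded = (30 − 23.75)/0.062 = 100.8065.
Sellers' marginal cost at q' = 100.8065: 19 + 0.022·100.8065 = 21.2177.
Δq = 130.9524 − 100.8065 = 30.1459; wedge = 23.75 − 21.2177 = 2.5323.
Welfare loss = ½ × 30.1459 × 2.5323 = $38.17.

$38.17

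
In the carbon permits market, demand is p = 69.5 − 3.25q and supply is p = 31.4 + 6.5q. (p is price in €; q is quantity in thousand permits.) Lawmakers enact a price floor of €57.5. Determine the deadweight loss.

€0.23 thousand

Competitive equilibrium: 69.5 − 3.25q = 31.4 + 6.5q → q* = 3.9077, p* = 56.8.
At the floor p = 57.5, quantity demanded = (69.5 − 57.5)/3.25 = 3.6923.
Sellers' marginal cost at q' = 3.6923: 31.4 + 6.5·3.6923 = 55.4.
Δq = 3.9077 − 3.6923 = 0.2154; wedge = 57.5 − 55.4 = 2.1.
Deadweight loss = ½ × 0.2154 × 2.1 = €0.23 thousand.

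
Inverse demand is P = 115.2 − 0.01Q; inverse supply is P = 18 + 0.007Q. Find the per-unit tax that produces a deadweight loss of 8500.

Competitive equilibrium: 115.2 − 0.01Q = 18 + 0.007Q → Q* = 5717.6471, P* = 58.0235.
A tax t gives ΔQ = t/0.017 and wedge t, so DWL = t²/0.034.
t²/0.034 = 8500 → t² = 289 → t = 17.

17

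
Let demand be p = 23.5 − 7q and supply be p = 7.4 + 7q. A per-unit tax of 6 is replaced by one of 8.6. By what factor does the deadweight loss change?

2.054

Competitive equilibrium: 23.5 − 7q = 7.4 + 7q → q* = 1.15, p* = 15.45.
For a per-unit tax t: Δq = t/14, so DWL = ½·t·(t/14) = t²/28.
At t = 6: DWL = 1.286. At t = 8.6: DWL = 2.641.
Ratio = (8.6/6)² = 2.054.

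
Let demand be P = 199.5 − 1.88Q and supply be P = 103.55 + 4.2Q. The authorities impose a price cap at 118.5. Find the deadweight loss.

454.09

Competitive equilibrium: 199.5 − 1.88Q = 103.55 + 4.2Q → Q* = 15.7813, P* = 169.8313.
At the ceiling P = 118.5, quantity supplied = (118.5 − 103.55)/4.2 = 3.5595.
Willingness to pay at Q' = 3.5595: 199.5 − 1.88·3.5595 = 192.8081.
ΔQ = 15.7813 − 3.5595 = 12.2218; wedge = 192.8081 − 118.5 = 74.3081.
Deadweight loss = ½ × 12.2218 × 74.3081 = 454.09.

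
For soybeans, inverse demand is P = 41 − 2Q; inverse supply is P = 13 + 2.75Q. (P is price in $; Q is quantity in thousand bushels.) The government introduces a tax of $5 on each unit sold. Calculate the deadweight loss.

$2.63 thousand

Competitive equilibrium: 41 − 2Q = 13 + 2.75Q → Q* = 5.8947, P* = 29.2105.
With the tax, the buyer price exceeds the seller price by 5: (41 − 2Q) − (13 + 2.75Q) = 5 → Q' = 4.8421.
ΔQ = 5.8947 − 4.8421 = 1.0526; the wedge equals the tax, 5.
Deadweight loss = ½ × 1.0526 × 5 = $2.63 thousand.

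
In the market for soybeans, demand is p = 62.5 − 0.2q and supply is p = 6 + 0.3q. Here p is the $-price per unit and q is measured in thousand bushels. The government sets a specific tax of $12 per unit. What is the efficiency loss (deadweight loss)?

Competitive equilibrium: 62.5 − 0.2q = 6 + 0.3q → q* = 113, p* = 39.9.
With the tax, the buyer price exceeds the seller price by 12: (62.5 − 0.2q) − (6 + 0.3q) = 12 → q' = 89.
Δq = 113 − 89 = 24; the wedge equals the tax, 12.
DWL = ½ × 24 × 12 = $144 thousand.

$144 thousand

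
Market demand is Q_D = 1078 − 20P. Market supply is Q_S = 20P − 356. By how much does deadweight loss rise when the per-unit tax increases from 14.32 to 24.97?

2092.19

In inverse form: demand P = 53.9 − 0.05Q, supply P = 17.8 + 0.05Q.
Competitive equilibrium: 53.9 − 0.05Q = 17.8 + 0.05Q → Q* = 361, P* = 35.85.
For a per-unit tax t: ΔQ = t/0.1, so DWL = ½·t·(t/0.1) = t²/0.2.
At t = 14.32: DWL = 1025.312. At t = 24.97: DWL = 3117.505.
Increase = 3117.505 − 1025.312 = 2092.19.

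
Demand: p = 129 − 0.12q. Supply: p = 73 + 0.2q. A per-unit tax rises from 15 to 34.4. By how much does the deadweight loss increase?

1497.44

Competitive equilibrium: 129 − 0.12q = 73 + 0.2q → q* = 175, p* = 108.
For a per-unit tax t: Δq = t/0.32, so DWL = ½·t·(t/0.32) = t²/0.64.
At t = 15: DWL = 351.563. At t = 34.4: DWL = 1849.
Increase = 1849 − 351.563 = 1497.44.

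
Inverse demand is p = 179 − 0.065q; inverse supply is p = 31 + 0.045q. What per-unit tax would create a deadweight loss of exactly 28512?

79.2

Competitive equilibrium: 179 − 0.065q = 31 + 0.045q → q* = 1345.4545, p* = 91.5455.
A tax t gives Δq = t/0.11 and wedge t, so DWL = t²/0.22.
t²/0.22 = 28512 → t² = 6272.64 → t = 79.2.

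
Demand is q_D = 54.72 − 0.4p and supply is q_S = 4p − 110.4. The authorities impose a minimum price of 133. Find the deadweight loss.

2005.31

In inverse form: demand p = 136.8 − 2.5q, supply p = 27.6 + 0.25q.
Competitive equilibrium: 136.8 − 2.5q = 27.6 + 0.25q → q* = 39.7091, p* = 37.5273.
At the floor p = 133, quantity demanded = (136.8 − 133)/2.5 = 1.52.
Sellers' marginal cost at q' = 1.52: 27.6 + 0.25·1.52 = 27.98.
Δq = 39.7091 − 1.52 = 38.1891; wedge = 133 − 27.98 = 105.02.
Deadweight loss = ½ × 38.1891 × 105.02 = 2005.31.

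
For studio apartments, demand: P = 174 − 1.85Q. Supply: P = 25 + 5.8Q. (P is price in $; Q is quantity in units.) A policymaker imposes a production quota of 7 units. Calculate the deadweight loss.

$595.47

Competitive equilibrium: 174 − 1.85Q = 25 + 5.8Q → Q* = 19.4771, P* = 137.9673.
At Q = 7: demand price = 174 − 1.85·7 = 161.05; supply price = 25 + 5.8·7 = 65.6.
ΔQ = 19.4771 − 7 = 12.4771; wedge = 161.05 − 65.6 = 95.45.
Deadweight loss = ½ × 12.4771 × 95.45 = $595.47.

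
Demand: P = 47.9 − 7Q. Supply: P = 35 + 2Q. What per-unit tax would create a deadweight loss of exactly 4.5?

Competitive equilibrium: 47.9 − 7Q = 35 + 2Q → Q* = 1.4333, P* = 37.8667.
A tax t gives ΔQ = t/9 and wedge t, so DWL = t²/18.
t²/18 = 4.5 → t² = 81 → t = 9.

9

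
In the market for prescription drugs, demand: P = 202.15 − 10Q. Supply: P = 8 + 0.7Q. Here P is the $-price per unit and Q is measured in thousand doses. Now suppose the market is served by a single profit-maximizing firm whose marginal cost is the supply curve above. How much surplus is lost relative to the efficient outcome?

Competitive equilibrium: 202.15 − 10Q = 8 + 0.7Q → Q* = 18.14486, P* = 20.7014.
Marginal revenue: MR = 202.15 − 20Q. Set MR = MC: 202.15 − 20Q = 8 + 0.7Q → Q_m = 9.37923.
Price P_m = 202.15 − 10·9.37923 = 108.3577; MC(Q_m) = 8 + 0.7·9.37923 = 14.56546.
Competitive Q* = 18.14486, so ΔQ = 8.76563; wedge = 108.3577 − 14.56546 = 93.79224.
Welfare loss = ½ × 8.76563 × 93.79224 = $411.07 thousand.

$411.07 thousand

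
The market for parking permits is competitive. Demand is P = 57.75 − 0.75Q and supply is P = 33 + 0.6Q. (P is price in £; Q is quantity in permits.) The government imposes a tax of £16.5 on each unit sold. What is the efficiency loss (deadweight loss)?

£100.83

Competitive equilibrium: 57.75 − 0.75Q = 33 + 0.6Q → Q* = 18.3333, P* = 44.
With the tax, the buyer price exceeds the seller price by 16.5: (57.75 − 0.75Q) − (33 + 0.6Q) = 16.5 → Q' = 6.1111.
ΔQ = 18.3333 − 6.1111 = 12.2222; the wedge equals the tax, 16.5.
DWL = ½ × 12.2222 × 16.5 = £100.83.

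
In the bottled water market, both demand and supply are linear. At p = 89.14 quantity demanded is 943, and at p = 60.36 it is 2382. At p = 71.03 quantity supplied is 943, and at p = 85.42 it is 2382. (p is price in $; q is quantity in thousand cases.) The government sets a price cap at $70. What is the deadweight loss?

$7490.67 thousand

Demand slope = (60.36 − 89.14)/(2382 − 943) = −0.02, so p = 108 − 0.02q.
Supply slope = (85.42 − 71.03)/(2382 − 943) = 0.01, so p = 61.6 + 0.01q.
Competitive equilibrium: 108 − 0.02q = 61.6 + 0.01q → q* = 1546.6667, p* = 77.0667.
At the ceiling p = 70, quantity supplied = (70 − 61.6)/0.01 = 840.
Willingness to pay at q' = 840: 108 − 0.02·840 = 91.2.
Δq = 1546.6667 − 840 = 706.6667; wedge = 91.2 − 70 = 21.2.
The triangle = ½ × 706.6667 × 21.2 = $7490.67 thousand.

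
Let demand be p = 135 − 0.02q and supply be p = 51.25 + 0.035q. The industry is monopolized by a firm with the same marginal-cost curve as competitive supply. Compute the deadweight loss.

Competitive equilibrium: 135 − 0.02q = 51.25 + 0.035q → q* = 1522.72727, p* = 104.54545.
Marginal revenue: MR = 135 − 0.04q. Set MR = MC: 135 − 0.04q = 51.25 + 0.035q → q_m = 1116.66667.
Price p_m = 135 − 0.02·1116.66667 = 112.66667; MC(q_m) = 51.25 + 0.035·1116.66667 = 90.33333.
Competitive q* = 1522.72727, so Δq = 406.0606; wedge = 112.66667 − 90.33333 = 22.33334.
DWL = ½ × 406.0606 × 22.33334 = 4534.34.

4534.34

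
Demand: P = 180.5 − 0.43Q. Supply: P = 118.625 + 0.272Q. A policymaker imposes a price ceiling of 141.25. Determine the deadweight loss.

8.64

Competitive equilibrium: 180.5 − 0.43Q = 118.625 + 0.272Q → Q* = 88.141, P* = 142.5994.
At the ceiling P = 141.25, quantity supplied = (141.25 − 118.625)/0.272 = 83.1801.
Willingness to pay at Q' = 83.1801: 180.5 − 0.43·83.1801 = 144.7326.
ΔQ = 88.141 − 83.1801 = 4.9609; wedge = 144.7326 − 141.25 = 3.4826.
DWL = ½ × 4.9609 × 3.4826 = 8.64.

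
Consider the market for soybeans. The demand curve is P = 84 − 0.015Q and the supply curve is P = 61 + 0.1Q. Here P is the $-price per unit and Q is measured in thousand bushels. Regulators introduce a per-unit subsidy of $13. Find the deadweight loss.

Competitive equilibrium: 84 − 0.015Q = 61 + 0.1Q → Q* = 200, P* = 81.
The subsidy lowers effective supply by 13: P = 48 + 0.1Q.
New quantity: 84 − 0.015Q = 48 + 0.1Q → Q' = 313.0435.
Overproduction ΔQ = 313.0435 − 200 = 113.0435; wedge = subsidy = 13.
Welfare loss = ½ × 113.0435 × 13 = $734.78 thousand.

$734.78 thousand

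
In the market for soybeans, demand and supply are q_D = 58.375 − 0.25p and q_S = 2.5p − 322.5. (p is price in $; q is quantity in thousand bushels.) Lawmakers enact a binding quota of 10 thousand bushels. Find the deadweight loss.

In inverse form: demand p = 233.5 − 4q, supply p = 129 + 0.4q.
Competitive equilibrium: 233.5 − 4q = 129 + 0.4q → q* = 23.75, p* = 138.5.
At q = 10: demand price = 233.5 − 4·10 = 193.5; supply price = 129 + 0.4·10 = 133.
Δq = 23.75 − 10 = 13.75; wedge = 193.5 − 133 = 60.5.
Deadweight loss = ½ × 13.75 × 60.5 = $415.94 thousand.

$415.94 thousand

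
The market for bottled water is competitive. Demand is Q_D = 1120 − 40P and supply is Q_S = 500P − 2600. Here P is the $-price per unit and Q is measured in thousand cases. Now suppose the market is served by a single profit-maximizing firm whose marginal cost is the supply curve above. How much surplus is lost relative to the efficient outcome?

In inverse form: demand P = 28 − 0.025Q, supply P = 5.2 + 0.002Q.
Competitive equilibrium: 28 − 0.025Q = 5.2 + 0.002Q → Q* = 844.44444, P* = 6.88889.
Marginal revenue: MR = 28 − 0.05Q. Set MR = MC: 28 − 0.05Q = 5.2 + 0.002Q → Q_m = 438.46154.
Price P_m = 28 − 0.025·438.46154 = 17.03846; MC(Q_m) = 5.2 + 0.002·438.46154 = 6.07692.
Competitive Q* = 844.44444, so ΔQ = 405.9829; wedge = 17.03846 − 6.07692 = 10.96154.
Deadweight loss = ½ × 405.9829 × 10.96154 = $2225.10 thousand.

$2225.10 thousand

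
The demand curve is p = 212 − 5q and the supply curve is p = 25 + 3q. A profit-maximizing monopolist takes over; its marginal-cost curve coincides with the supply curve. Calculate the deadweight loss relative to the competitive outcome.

Competitive equilibrium: 212 − 5q = 25 + 3q → q* = 23.375, p* = 95.125.
Marginal revenue: MR = 212 − 10q. Set MR = MC: 212 − 10q = 25 + 3q → q_m = 14.3846.
Price p_m = 212 − 5·14.3846 = 140.077; MC(q_m) = 25 + 3·14.3846 = 68.1538.
Competitive q* = 23.375, so Δq = 8.9904; wedge = 140.077 − 68.1538 = 71.9232.
DWL = ½ × 8.9904 × 71.9232 = 323.31.

323.31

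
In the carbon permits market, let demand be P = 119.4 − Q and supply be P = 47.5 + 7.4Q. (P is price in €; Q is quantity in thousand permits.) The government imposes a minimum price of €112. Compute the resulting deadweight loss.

€5.65 thousand

Competitive equilibrium: 119.4 − Q = 47.5 + 7.4Q → Q* = 8.5595, P* = 110.8405.
At the floor P = 112, quantity demanded = (119.4 − 112)/1 = 7.4.
Sellers' marginal cost at Q' = 7.4: 47.5 + 7.4·7.4 = 102.26.
ΔQ = 8.5595 − 7.4 = 1.1595; wedge = 112 − 102.26 = 9.74.
The triangle = ½ × 1.1595 × 9.74 = €5.65 thousand.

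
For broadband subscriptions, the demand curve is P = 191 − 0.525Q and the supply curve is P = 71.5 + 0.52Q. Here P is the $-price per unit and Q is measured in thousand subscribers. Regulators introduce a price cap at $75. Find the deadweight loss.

Competitive equilibrium: 191 − 0.525Q = 71.5 + 0.52Q → Q* = 114.3541, P* = 130.9641.
At the ceiling P = 75, quantity supplied = (75 − 71.5)/0.52 = 6.7308.
Willingness to pay at Q' = 6.7308: 191 − 0.525·6.7308 = 187.4663.
ΔQ = 114.3541 − 6.7308 = 107.6233; wedge = 187.4663 − 75 = 112.4663.
Welfare loss = ½ × 107.6233 × 112.4663 = $6052 thousand.

$6052 thousand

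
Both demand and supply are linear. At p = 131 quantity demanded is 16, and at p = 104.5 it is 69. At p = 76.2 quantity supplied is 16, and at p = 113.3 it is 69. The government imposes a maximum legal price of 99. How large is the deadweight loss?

102.89

Demand slope = (104.5 − 131)/(69 − 16) = −0.5, so p = 139 − 0.5q.
Supply slope = (113.3 − 76.2)/(69 − 16) = 0.7, so p = 65 + 0.7q.
Competitive equilibrium: 139 − 0.5q = 65 + 0.7q → q* = 61.6667, p* = 108.1667.
At the ceiling p = 99, quantity supplied = (99 − 65)/0.7 = 48.5714.
Willingness to pay at q' = 48.5714: 139 − 0.5·48.5714 = 114.7143.
Δq = 61.6667 − 48.5714 = 13.0953; wedge = 114.7143 − 99 = 15.7143.
Deadweight loss = ½ × 13.0953 × 15.7143 = 102.89.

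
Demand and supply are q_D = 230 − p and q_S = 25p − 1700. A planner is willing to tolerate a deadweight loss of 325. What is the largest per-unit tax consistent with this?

In inverse form: demand p = 230 − q, supply p = 68 + 0.04q.
Competitive equilibrium: 230 − q = 68 + 0.04q → q* = 155.7692, p* = 74.2308.
A tax t gives Δq = t/1.04 and wedge t, so DWL = t²/2.08.
t²/2.08 = 325 → t² = 676 → t = 26.

26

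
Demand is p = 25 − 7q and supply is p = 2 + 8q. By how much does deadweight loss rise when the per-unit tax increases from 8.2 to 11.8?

Competitive equilibrium: 25 − 7q = 2 + 8q → q* = 1.5333, p* = 14.2667.
For a per-unit tax t: Δq = t/15, so DWL = ½·t·(t/15) = t²/30.
At t = 8.2: DWL = 2.241. At t = 11.8: DWL = 4.641.
Increase = 4.641 − 2.241 = 2.40.

2.40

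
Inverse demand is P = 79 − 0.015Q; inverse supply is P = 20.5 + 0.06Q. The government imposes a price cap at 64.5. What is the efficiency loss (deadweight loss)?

Competitive equilibrium: 79 − 0.015Q = 20.5 + 0.06Q → Q* = 780, P* = 67.3.
At the ceiling P = 64.5, quantity supplied = (64.5 − 20.5)/0.06 = 733.3333.
Willingness to pay at Q' = 733.3333: 79 − 0.015·733.3333 = 68.
ΔQ = 780 − 733.3333 = 46.6667; wedge = 68 − 64.5 = 3.5.
Deadweight loss = ½ × 46.6667 × 3.5 = 81.67.

81.67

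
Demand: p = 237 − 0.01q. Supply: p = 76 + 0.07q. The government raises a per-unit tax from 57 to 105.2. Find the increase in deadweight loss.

Competitive equilibrium: 237 − 0.01q = 76 + 0.07q → q* = 2012.5, p* = 216.875.
For a per-unit tax t: Δq = t/0.08, so DWL = ½·t·(t/0.08) = t²/0.16.
At t = 57: DWL = 20306.25. At t = 105.2: DWL = 69169.
Increase = 69169 − 20306.25 = 48862.75.

48862.75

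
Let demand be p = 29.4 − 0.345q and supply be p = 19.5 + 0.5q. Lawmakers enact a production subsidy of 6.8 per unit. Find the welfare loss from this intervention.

27.36

Competitive equilibrium: 29.4 − 0.345q = 19.5 + 0.5q → q* = 11.716, p* = 25.358.
The subsidy lowers effective supply by 6.8: p = 12.7 + 0.5q.
New quantity: 29.4 − 0.345q = 12.7 + 0.5q → q' = 19.7633.
Overproduction Δq = 19.7633 − 11.716 = 8.0473; wedge = subsidy = 6.8.
Welfare loss = ½ × 8.0473 × 6.8 = 27.36.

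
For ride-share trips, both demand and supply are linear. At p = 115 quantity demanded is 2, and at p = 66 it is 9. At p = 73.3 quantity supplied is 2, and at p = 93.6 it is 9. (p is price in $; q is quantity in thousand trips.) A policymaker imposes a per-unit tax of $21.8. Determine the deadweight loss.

$24 thousand

Demand slope = (66 − 115)/(9 − 2) = −7, so p = 129 − 7q.
Supply slope = (93.6 − 73.3)/(9 − 2) = 2.9, so p = 67.5 + 2.9q.
Competitive equilibrium: 129 − 7q = 67.5 + 2.9q → q* = 6.2121, p* = 85.5152.
With the tax, the buyer price exceeds the seller price by 21.8: (129 − 7q) − (67.5 + 2.9q) = 21.8 → q' = 4.0101.
Δq = 6.2121 − 4.0101 = 2.202; the wedge equals the tax, 21.8.
The triangle = ½ × 2.202 × 21.8 = $24 thousand.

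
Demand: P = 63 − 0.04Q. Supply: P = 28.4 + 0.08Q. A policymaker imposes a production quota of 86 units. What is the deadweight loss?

2456.33

Competitive equilibrium: 63 − 0.04Q = 28.4 + 0.08Q → Q* = 288.3333, P* = 51.4667.
At Q = 86: demand price = 63 − 0.04·86 = 59.56; supply price = 28.4 + 0.08·86 = 35.28.
ΔQ = 288.3333 − 86 = 202.3333; wedge = 59.56 − 35.28 = 24.28.
DWL = ½ × 202.3333 × 24.28 = 2456.33.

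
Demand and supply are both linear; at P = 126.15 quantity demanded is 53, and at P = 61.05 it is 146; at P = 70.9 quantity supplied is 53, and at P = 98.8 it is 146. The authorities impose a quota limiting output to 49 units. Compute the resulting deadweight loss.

1755.28

Demand slope = (61.05 − 126.15)/(146 − 53) = −0.7, so P = 163.25 − 0.7Q.
Supply slope = (98.8 − 70.9)/(146 − 53) = 0.3, so P = 55 + 0.3Q.
Competitive equilibrium: 163.25 − 0.7Q = 55 + 0.3Q → Q* = 108.25, P* = 87.475.
At Q = 49: demand price = 163.25 − 0.7·49 = 128.95; supply price = 55 + 0.3·49 = 69.7.
ΔQ = 108.25 − 49 = 59.25; wedge = 128.95 − 69.7 = 59.25.
Welfare loss = ½ × 59.25 × 59.25 = 1755.28.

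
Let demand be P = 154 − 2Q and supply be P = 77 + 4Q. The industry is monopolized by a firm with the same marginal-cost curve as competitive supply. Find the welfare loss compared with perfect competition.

Competitive equilibrium: 154 − 2Q = 77 + 4Q → Q* = 12.8333, P* = 128.3333.
Marginal revenue: MR = 154 − 4Q. Set MR = MC: 154 − 4Q = 77 + 4Q → Q_m = 9.625.
Price P_m = 154 − 2·9.625 = 134.75; MC(Q_m) = 77 + 4·9.625 = 115.5.
Competitive Q* = 12.8333, so ΔQ = 3.2083; wedge = 134.75 − 115.5 = 19.25.
Welfare loss = ½ × 3.2083 × 19.25 = 30.88.

30.88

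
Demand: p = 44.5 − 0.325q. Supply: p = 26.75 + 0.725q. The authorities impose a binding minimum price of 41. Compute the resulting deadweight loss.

19.76

Competitive equilibrium: 44.5 − 0.325q = 26.75 + 0.725q → q* = 16.9048, p* = 39.006.
At the floor p = 41, quantity demanded = (44.5 − 41)/0.325 = 10.7692.
Sellers' marginal cost at q' = 10.7692: 26.75 + 0.725·10.7692 = 34.5577.
Δq = 16.9048 − 10.7692 = 6.1356; wedge = 41 − 34.5577 = 6.4423.
Welfare loss = ½ × 6.1356 × 6.4423 = 19.76.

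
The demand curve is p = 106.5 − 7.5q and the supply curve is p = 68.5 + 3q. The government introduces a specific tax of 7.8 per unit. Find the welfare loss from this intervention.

2.90

Competitive equilibrium: 106.5 − 7.5q = 68.5 + 3q → q* = 3.619, p* = 79.3571.
With the tax, the buyer price exceeds the seller price by 7.8: (106.5 − 7.5q) − (68.5 + 3q) = 7.8 → q' = 2.8762.
Δq = 3.619 − 2.8762 = 0.7428; the wedge equals the tax, 7.8.
Deadweight loss = ½ × 0.7428 × 7.8 = 2.90.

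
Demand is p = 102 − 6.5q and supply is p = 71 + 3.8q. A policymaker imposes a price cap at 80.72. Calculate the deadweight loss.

1.05

Competitive equilibrium: 102 − 6.5q = 71 + 3.8q → q* = 3.0097, p* = 82.4369.
At the ceiling p = 80.72, quantity supplied = (80.72 − 71)/3.8 = 2.5579.
Willingness to pay at q' = 2.5579: 102 − 6.5·2.5579 = 85.3737.
Δq = 3.0097 − 2.5579 = 0.4518; wedge = 85.3737 − 80.72 = 4.6537.
Welfare loss = ½ × 0.4518 × 4.6537 = 1.05.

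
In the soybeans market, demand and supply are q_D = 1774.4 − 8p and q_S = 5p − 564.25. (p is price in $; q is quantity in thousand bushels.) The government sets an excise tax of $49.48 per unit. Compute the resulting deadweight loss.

In inverse form: demand p = 221.8 − 0.125q, supply p = 112.85 + 0.2q.
Competitive equilibrium: 221.8 − 0.125q = 112.85 + 0.2q → q* = 335.2308, p* = 179.8962.
With the tax, the buyer price exceeds the seller price by 49.48: (221.8 − 0.125q) − (112.85 + 0.2q) = 49.48 → q' = 182.9846.
Δq = 335.2308 − 182.9846 = 152.2462; the wedge equals the tax, 49.48.
DWL = ½ × 152.2462 × 49.48 = $3766.57 thousand.

$3766.57 thousand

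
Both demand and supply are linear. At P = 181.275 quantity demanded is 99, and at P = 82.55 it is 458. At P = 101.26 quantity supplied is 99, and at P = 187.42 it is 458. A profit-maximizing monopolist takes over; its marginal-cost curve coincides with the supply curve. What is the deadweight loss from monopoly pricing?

Demand slope = (82.55 − 181.275)/(458 − 99) = −0.275, so P = 208.5 − 0.275Q.
Supply slope = (187.42 − 101.26)/(458 − 99) = 0.24, so P = 77.5 + 0.24Q.
Competitive equilibrium: 208.5 − 0.275Q = 77.5 + 0.24Q → Q* = 254.36893, P* = 138.54854.
Marginal revenue: MR = 208.5 − 0.55Q. Set MR = MC: 208.5 − 0.55Q = 77.5 + 0.24Q → Q_m = 165.82278.
Price P_m = 208.5 − 0.275·165.82278 = 162.89874; MC(Q_m) = 77.5 + 0.24·165.82278 = 117.29747.
Competitive Q* = 254.36893, so ΔQ = 88.54615; wedge = 162.89874 − 117.29747 = 45.60127.
Deadweight loss = ½ × 88.54615 × 45.60127 = 2018.91.

2018.91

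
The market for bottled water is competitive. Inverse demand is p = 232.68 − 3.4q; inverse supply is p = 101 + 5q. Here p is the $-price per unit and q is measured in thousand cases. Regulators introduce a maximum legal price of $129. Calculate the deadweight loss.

Competitive equilibrium: 232.68 − 3.4q = 101 + 5q → q* = 15.6762, p* = 179.381.
At the ceiling p = 129, quantity supplied = (129 − 101)/5 = 5.6.
Willingness to pay at q' = 5.6: 232.68 − 3.4·5.6 = 213.64.
Δq = 15.6762 − 5.6 = 10.0762; wedge = 213.64 − 129 = 84.64.
The triangle = ½ × 10.0762 × 84.64 = $426.42 thousand.

$426.42 thousand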